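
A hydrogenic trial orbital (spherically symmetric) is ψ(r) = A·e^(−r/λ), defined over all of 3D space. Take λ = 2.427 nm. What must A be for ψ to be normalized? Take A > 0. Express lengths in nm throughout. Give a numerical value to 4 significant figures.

A ≈ 0.1492 nm^(-3/2)

The normalization condition is ∫|ψ|² 4πr² dr = 1 from 0 to ∞.
In 3D with spherical symmetry the volume element is 4πr² dr.
Using ∫₀^∞ rⁿ e^(−αr) dr = n!/αⁿ⁺¹, carrying out the integral gives A² · π·λ^3.
So A² = (π·λ^3)^(−1).
Substituting λ = 2.427 gives A² = 0.022266, so A = 0.14922.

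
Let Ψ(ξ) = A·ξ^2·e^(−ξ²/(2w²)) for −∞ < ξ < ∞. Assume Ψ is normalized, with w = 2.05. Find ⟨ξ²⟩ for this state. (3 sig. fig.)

⟨ξ^2⟩ ≈ 10.5

The expectation value is the |Ψ|²-weighted average of ξ^2: ∫ ξ^2|Ψ|² dξ.
Since the A² factors cancel between numerator and denominator, ⟨ξ²⟩ = 5·w^2/2.
With w = 2.05, ⟨ξ^2⟩ = 10.51.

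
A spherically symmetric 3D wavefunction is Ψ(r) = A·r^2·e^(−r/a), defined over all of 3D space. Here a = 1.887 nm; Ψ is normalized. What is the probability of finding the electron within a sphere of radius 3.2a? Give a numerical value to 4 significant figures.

P = ∫ |Ψ|² 4πr² dr over r ≤ 3.2a.
A² is fixed by ∫₀^∞ 4πr²|Ψ|² dr = 1, i.e. A² = (45·π·a^7/2)^(−1).
In terms of u = r/a (A², 4π and the length scale all cancel between numerator and denominator), P = [∫_{0}^{3.2} u^6·e^(-2·u) du] / [∫_{0}^{∞} u^6·e^(-2·u) du].
Using ∫ u^6·e^(-2·u) du = -(4·u^6 + 12·u^5 + 30·u^4 + 60·u^3 + 90·u^2 + 90·u + 45)·e^(-2·u)/8, the numerator is ≈ 2.57440 and the denominator is 45/8.
The region integral divided by the full integral gives P = 0.45767.

P ≈ 0.4577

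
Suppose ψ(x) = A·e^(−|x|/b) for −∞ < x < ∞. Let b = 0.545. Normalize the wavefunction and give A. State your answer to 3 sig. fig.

A ≈ 1.35

We need A² ∫|f|² dx = 1, taking the integral from −∞ to ∞.
With ψ = A·e^(−|x|/b), the integral evaluates to A²·[b].
Setting this equal to 1 gives A² = 1/(b).
With b = 0.545: A² = 1.835 and A = 1.355.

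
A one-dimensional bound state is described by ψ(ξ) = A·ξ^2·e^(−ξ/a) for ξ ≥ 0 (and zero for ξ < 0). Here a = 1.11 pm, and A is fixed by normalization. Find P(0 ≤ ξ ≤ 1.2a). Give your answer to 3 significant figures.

The probability is P = ∫ |ψ|² dξ over [0, 1.2a].
Since A² = 1/(3·a^5/4), this is the region integral divided by the full normalization integral.
Let u = ξ/a; then A² and the length scale cancel, so P = ∫_{0}^{1.2} u^4·e^(-2·u) du ÷ ∫_{0}^{∞} u^4·e^(-2·u) du.
An antiderivative of u^4·e^(-2·u) is -(u^4/2 + u^3 + 3·u^2/2 + 3·u/2 + 3/4)·e^(-2·u); evaluating from 0 to 1.2 gives ≈ 0.071901, while the full integral is 3/4.
Evaluating gives P = 0.09587.

P ≈ 0.0959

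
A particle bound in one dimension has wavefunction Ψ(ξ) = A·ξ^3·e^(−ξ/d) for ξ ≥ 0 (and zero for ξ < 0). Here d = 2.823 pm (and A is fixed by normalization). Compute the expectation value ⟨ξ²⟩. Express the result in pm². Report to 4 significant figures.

⟨ξ^2⟩ ≈ 111.6 pm^2

⟨ξ²⟩ = ∫ ξ^2 |Ψ|² dξ over the full domain.
Since the A² factors cancel between numerator and denominator, ⟨ξ²⟩ = 14·d^2.
With d = 2.823, ⟨ξ^2⟩ = 111.57.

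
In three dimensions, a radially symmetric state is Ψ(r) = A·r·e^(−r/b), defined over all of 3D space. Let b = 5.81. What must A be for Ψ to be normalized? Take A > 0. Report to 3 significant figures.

A ≈ 0.00400

We need A² ∫|f|² 4πr² dr = 1, taking the integral from 0 to ∞.
Carrying out the integral gives A² · 3·π·b^5.
Plugging in b = 5.81 yields A = 0.004003.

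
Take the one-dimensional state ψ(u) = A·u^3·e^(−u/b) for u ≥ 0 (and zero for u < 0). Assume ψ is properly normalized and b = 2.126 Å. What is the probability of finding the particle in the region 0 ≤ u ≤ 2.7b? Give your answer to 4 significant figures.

P ≈ 0.2983

The probability is P = ∫ |ψ|² du over [0, 2.7b].
With A² fixed by ∫|ψ|² = 1, i.e. A² = (45·b^7/8)^(−1), substitute and integrate.
In terms of t = u/b (A² and the length scale cancel between numerator and denominator), P = [∫_{0}^{2.7} t^6·e^(-2·t) dt] / [∫_{0}^{∞} t^6·e^(-2·t) dt].
With ∫ t^6·e^(-2·t) dt = -(4·t^6 + 12·t^5 + 30·t^4 + 60·t^3 + 90·t^2 + 90·t + 45)·e^(-2·t)/8 + C, the region integral is ≈ 1.67810 and the full one is 45/8.
Taking the ratio, P = 0.29833.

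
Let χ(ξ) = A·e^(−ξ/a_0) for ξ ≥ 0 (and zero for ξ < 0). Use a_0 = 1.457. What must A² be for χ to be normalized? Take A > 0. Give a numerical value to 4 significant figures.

A^2 ≈ 1.373

Normalization requires ∫|χ|² dξ = 1, integrated from 0 to ∞.
Using ∫₀^∞ ξⁿ e^(−αξ) dξ = n!/αⁿ⁺¹, the integral (without the A² prefactor) comes out to a_0/2.
So A² = (a_0/2)^(−1).
With a_0 = 1.457: A² = 1.3727 and A = 1.1716.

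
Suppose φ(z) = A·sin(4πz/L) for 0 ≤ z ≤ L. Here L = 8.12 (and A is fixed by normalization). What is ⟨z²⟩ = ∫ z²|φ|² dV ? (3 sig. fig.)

⟨z^2⟩ ≈ 21.8

⟨z²⟩ = ∫ z^2 |φ|² dz over the full domain.
Since the A² factors cancel between numerator and denominator, ⟨z²⟩ = -L^2/(32·π^2) + L^2/3.
Putting L = 8.12 gives 21.77.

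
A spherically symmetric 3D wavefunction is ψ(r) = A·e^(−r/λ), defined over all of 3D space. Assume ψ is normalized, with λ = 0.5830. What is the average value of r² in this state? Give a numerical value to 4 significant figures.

The expectation value is the |ψ|²-weighted average of r^2: ∫ r^2|ψ|² 4πr² dr.
With ∫₀^∞ r^4 e^(−αr) dr = 4!/α^5, since the A² factors cancel between numerator and denominator, ⟨r²⟩ = 3·λ^2.
Putting λ = 0.5830 gives 1.0197.

⟨r^2⟩ ≈ 1.020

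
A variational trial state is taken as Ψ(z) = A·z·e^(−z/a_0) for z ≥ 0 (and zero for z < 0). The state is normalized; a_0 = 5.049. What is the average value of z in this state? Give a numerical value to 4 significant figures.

⟨z⟩ ≈ 7.574

⟨z⟩ = ∫ z |Ψ|² dz over the full domain.
The ratio of the moment integral to the normalization integral gives ⟨z⟩ = 3·a_0/2.
Putting a_0 = 5.049 gives 7.5735.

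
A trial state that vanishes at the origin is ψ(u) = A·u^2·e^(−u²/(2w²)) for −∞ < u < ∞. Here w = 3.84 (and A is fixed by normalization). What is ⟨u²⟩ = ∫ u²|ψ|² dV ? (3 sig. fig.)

⟨u^2⟩ ≈ 36.9

The expectation value is the |ψ|²-weighted average of u^2: ∫ u^2|ψ|² du.
The ratio of the moment integral to the normalization integral gives ⟨u²⟩ = 5·w^2/2.
With w = 3.84, ⟨u^2⟩ = 36.86.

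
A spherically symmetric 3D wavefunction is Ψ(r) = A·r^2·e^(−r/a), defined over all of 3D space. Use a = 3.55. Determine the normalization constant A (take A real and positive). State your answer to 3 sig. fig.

A ≈ 0.00141

We need A² ∫|f|² 4πr² dr = 1, taking the integral from 0 to ∞.
With ∫₀^∞ r^6 e^(−αr) dr = 6!/α^7, ∫|Ψ|² 4πr² dr = A²·(45·π·a^7/2).
Setting this equal to 1 gives A² = 1/(45·π·a^7/2).
With a = 3.55: A² = 0.000001991 and A = 0.001411.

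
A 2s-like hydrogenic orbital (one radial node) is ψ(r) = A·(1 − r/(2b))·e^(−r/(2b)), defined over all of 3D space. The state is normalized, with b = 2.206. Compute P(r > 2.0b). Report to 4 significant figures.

With dV = 4πr²dr, the probability is ∫|ψ|² dV over r > 2.0b.
The full normalization integral is A²·[8·π·b^3] = 1, fixing A².
Let u = r/b; then A², 4π and the length scale all cancel, so P = ∫_{2.0}^{∞} u^2·(1 - u/2)^2·e^(-u) du ÷ ∫_{0}^{∞} u^2·(1 - u/2)^2·e^(-u) du.
With ∫ u^2·(1 - u/2)^2·e^(-u) du = -(u^4/4 + u^2 + 2·u + 2)·e^(-u) + C, the region integral is 14·e^(-2) and the full one is 2.
The region integral divided by the full integral gives P = 0.94735.

P ≈ 0.9473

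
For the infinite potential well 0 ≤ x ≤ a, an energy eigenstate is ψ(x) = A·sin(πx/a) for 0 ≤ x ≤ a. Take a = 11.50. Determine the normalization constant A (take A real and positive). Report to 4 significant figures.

The normalization condition is ∫|ψ|² dx = 1 from 0 to a.
With ∫₀^a sin²(nπx/a) dx = a/2, with ψ = A·sin(πx/a), the integral evaluates to A²·[a/2].
So A² = (a/2)^(−1).
Plugging in a = 11.50 yields A = 0.41703.

A ≈ 0.4170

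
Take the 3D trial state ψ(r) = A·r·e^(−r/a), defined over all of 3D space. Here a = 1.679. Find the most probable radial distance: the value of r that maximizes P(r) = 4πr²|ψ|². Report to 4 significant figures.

The maximum of P(r) = 4πr²|ψ|² occurs where its derivative vanishes.
This gives r = 2·a.
With a = 1.679, the most probable radial distance is 3.3580.

r ≈ 3.358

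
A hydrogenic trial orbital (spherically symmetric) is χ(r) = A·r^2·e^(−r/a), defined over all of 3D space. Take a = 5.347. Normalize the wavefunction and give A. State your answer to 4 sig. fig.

Require ∫ |χ|² 4πr² dr = 1 over the whole domain.
In 3D with spherical symmetry the volume element is 4πr² dr.
With ∫₀^∞ r^6 e^(−αr) dr = 6!/α^7, ∫|χ|² 4πr² dr = A²·(45·π·a^7/2).
So A² = (45·π·a^7/2)^(−1).
With a = 5.347: A² = 1.1321E-7 and A = 0.00033647.

A ≈ 0.0003365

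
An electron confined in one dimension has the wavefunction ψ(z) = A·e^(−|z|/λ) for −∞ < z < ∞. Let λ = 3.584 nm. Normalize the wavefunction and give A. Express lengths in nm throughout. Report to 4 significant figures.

We need A² ∫|f|² dz = 1, taking the integral from −∞ to ∞.
Carrying out the integral gives A² · λ.
Hence A² = 1/[λ].
Substituting λ = 3.584 gives A² = 0.27902, so A = 0.52822.

A ≈ 0.5282 nm^(-1/2)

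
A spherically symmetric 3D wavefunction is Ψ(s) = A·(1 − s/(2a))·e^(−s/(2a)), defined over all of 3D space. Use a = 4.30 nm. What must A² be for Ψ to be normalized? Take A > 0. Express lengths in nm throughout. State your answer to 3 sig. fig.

A^2 ≈ 0.000500 nm^(-3)

Require ∫ |Ψ|² 4πs² ds = 1 over the whole domain.
With Ψ = A·(1 − s/(2a))·e^(−s/(2a)), the integral evaluates to A²·[8·π·a^3].
Substituting a = 4.30 gives A² = 0.0005004, so A = 0.02237.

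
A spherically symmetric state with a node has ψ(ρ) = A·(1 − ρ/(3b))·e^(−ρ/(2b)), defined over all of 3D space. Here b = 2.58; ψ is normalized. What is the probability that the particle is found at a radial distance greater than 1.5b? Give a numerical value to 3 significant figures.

P = ∫ |ψ|² 4πρ² dρ over ρ > 1.5b.
Normalization gives A² = 1/(8·π·b^3/3).
Let u = ρ/b; then A², 4π and the length scale all cancel, so P = ∫_{1.5}^{∞} u^2·(1 - u/3)^2·e^(-u) du ÷ ∫_{0}^{∞} u^2·(1 - u/3)^2·e^(-u) du.
An antiderivative of u^2·(1 - u/3)^2·e^(-u) is (-u^4 + 2·u^3 - 3·u^2 - 6·u - 6)·e^(-u)/9; evaluating from 1.5 to ∞ gives 107·e^(-3/2)/48, while the full integral is 2/3.
The region integral divided by the full integral gives P = 0.7461.

P ≈ 0.746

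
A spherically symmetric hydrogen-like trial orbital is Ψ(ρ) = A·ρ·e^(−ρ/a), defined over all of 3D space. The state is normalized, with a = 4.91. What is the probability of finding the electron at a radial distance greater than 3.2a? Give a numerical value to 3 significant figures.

P = ∫ |Ψ|² 4πρ² dρ over ρ > 3.2a.
Normalization gives A² = 1/(3·π·a^5).
Let u = ρ/a; then A², 4π and the length scale all cancel, so P = ∫_{3.2}^{∞} u^4·e^(-2·u) du ÷ ∫_{0}^{∞} u^4·e^(-2·u) du.
An antiderivative of u^4·e^(-2·u) is -(u^4/2 + u^3 + 3·u^2/2 + 3·u/2 + 3/4)·e^(-2·u); evaluating from 3.2 to ∞ gives ≈ 0.17630, while the full integral is 3/4.
This evaluates to P = 0.2351.

P ≈ 0.235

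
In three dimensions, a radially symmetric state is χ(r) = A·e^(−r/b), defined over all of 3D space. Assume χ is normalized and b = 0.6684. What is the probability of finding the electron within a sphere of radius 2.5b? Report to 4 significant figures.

Integrate the radial probability density 4πr²|χ|² over r ≤ 2.5b.
Normalization gives A² = 1/(π·b^3).
Substituting u = r/b, A², 4π and the length scale all cancel in the ratio: P = ∫_{0}^{2.5} u^2·e^(-2·u) du / ∫_{0}^{∞} u^2·e^(-2·u) du.
Using ∫ u^2·e^(-2·u) du = -(2·u^2 + 2·u + 1)·e^(-2·u)/4, the numerator is 1/4 - 37·e^(-5)/8 and the denominator is 1/4.
The region integral divided by the full integral gives P = 0.87535.

P ≈ 0.8753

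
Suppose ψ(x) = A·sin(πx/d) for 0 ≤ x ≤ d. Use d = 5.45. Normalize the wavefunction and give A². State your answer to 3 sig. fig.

Require ∫ |ψ|² dx = 1 over the whole domain.
With ∫₀^d sin²(nπx/d) dx = d/2, the integral (without the A² prefactor) comes out to d/2.
So A² = (d/2)^(−1).
With d = 5.45: A² = 0.3670 and A = 0.6058.

A^2 ≈ 0.367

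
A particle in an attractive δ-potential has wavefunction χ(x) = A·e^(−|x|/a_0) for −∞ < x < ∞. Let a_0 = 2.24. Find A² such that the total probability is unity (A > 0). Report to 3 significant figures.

A^2 ≈ 0.446

Require ∫ |χ|² dx = 1 over the whole domain.
∫|χ|² dx = A²·(a_0).
Hence A² = 1/[a_0].
Substituting a_0 = 2.24 gives A² = 0.4464, so A = 0.6682.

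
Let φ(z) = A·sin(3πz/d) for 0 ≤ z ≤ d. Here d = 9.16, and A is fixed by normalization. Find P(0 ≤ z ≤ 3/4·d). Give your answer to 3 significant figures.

The probability is P = ∫ |φ|² dz over [0, 3/4·d].
With A² fixed by ∫|φ|² = 1, i.e. A² = (d/2)^(−1), substitute and integrate.
Let u = z/d; then A² and the length scale cancel, so P = ∫_{0}^{3/4} sin(3·π·u)^2 du ÷ ∫_{0}^{1} sin(3·π·u)^2 du.
Using ∫ sin(3·π·u)^2 du = u/2 - sin(6·π·u)/(12·π), the numerator is 3/8 - 1/(12·π) and the denominator is 1/2.
This works out to P = (-2 + 9·π)/(12·π).

P ≈ 0.697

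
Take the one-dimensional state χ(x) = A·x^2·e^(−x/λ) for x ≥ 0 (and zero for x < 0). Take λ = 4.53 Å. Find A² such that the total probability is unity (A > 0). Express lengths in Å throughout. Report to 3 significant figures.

Require ∫ |χ|² dx = 1 over the whole domain.
The integral (without the A² prefactor) comes out to 3·λ^5/4.
Hence A² = 1/[3·λ^5/4].
Substituting λ = 4.53 gives A² = 0.0006990, so A = 0.02644.

A^2 ≈ 0.000699 Å^(-5)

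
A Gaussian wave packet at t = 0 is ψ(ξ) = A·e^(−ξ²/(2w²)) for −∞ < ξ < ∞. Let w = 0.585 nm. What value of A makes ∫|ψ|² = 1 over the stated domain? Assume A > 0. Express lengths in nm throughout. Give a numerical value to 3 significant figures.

A ≈ 0.982 nm^(-1/2)

Normalization requires ∫|ψ|² dξ = 1, integrated from −∞ to ∞.
∫|ψ|² dξ = A²·(√(π)·w).
Hence A² = 1/[√(π)·w].
With w = 0.585: A² = 0.9644 and A = 0.9821.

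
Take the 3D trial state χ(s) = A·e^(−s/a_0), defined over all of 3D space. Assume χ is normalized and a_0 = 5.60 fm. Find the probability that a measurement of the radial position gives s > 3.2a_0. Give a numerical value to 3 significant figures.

With dV = 4πs²ds, the probability is ∫|χ|² dV over s > 3.2a_0.
Normalization gives A² = 1/(π·a_0^3).
Let u = s/a_0; then A², 4π and the length scale all cancel, so P = ∫_{3.2}^{∞} u^2·e^(-2·u) du ÷ ∫_{0}^{∞} u^2·e^(-2·u) du.
An antiderivative of u^2·e^(-2·u) is -(2·u^2 + 2·u + 1)·e^(-2·u)/4; evaluating from 3.2 to ∞ gives 697·e^(-32/5)/100, while the full integral is 1/4.
This evaluates to P = 0.04632.

P ≈ 0.0463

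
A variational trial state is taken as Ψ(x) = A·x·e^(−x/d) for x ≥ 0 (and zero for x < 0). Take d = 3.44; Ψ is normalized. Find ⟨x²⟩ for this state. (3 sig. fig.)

⟨x^2⟩ ≈ 35.5

The expectation value is the |Ψ|²-weighted average of x^2: ∫ x^2|Ψ|² dx.
Using ∫₀^∞ xⁿ e^(−αx) dx = n!/αⁿ⁺¹, the ratio of the moment integral to the normalization integral gives ⟨x²⟩ = 3·d^2.
With d = 3.44, ⟨x^2⟩ = 35.50.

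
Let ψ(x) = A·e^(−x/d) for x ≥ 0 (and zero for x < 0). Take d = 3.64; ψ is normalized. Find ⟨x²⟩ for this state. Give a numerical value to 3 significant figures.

By definition ⟨x²⟩ = ∫ x^2 |ψ(x)|² dx.
Recall ∫₀^∞ x^m e^(−x/β) dx = m!·β^(m+1), evaluating both integrals, ⟨x²⟩ = d^2/2.
Putting d = 3.64 gives 6.625.

⟨x^2⟩ ≈ 6.62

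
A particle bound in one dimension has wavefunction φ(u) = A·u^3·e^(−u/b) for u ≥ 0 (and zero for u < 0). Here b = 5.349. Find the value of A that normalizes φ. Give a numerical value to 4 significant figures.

A ≈ 0.001191

The normalization condition is ∫|φ|² du = 1 from 0 to ∞.
Recall ∫₀^∞ u^m e^(−u/β) du = m!·β^(m+1), ∫|φ|² du = A²·(45·b^7/8).
Setting this equal to 1 gives A² = 1/(45·b^7/8).
Plugging in b = 5.349 yields A = 0.0011912.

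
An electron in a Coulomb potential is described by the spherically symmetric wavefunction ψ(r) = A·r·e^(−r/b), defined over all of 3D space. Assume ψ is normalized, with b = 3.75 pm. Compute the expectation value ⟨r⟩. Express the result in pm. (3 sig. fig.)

⟨r⟩ ≈ 9.38 pm

The expectation value is the |ψ|²-weighted average of r: ∫ r|ψ|² 4πr² dr.
The ratio of the moment integral to the normalization integral gives ⟨r⟩ = 5·b/2.
Putting b = 3.75 gives 9.375.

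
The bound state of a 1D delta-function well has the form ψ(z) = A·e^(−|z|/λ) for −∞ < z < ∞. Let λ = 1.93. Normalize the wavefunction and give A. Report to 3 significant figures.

A ≈ 0.720

Require ∫ |ψ|² dz = 1 over the whole domain.
Recall ∫₀^∞ z^m e^(−z/β) dz = m!·β^(m+1), the integral (without the A² prefactor) comes out to λ.
With λ = 1.93: A² = 0.5181 and A = 0.7198.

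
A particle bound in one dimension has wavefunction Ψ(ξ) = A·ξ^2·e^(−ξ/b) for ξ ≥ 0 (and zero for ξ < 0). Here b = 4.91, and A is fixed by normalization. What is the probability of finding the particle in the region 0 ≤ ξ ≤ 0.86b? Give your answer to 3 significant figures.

|Ψ|² is the probability density, so P = ∫_{0}^{0.86b} |Ψ|² dξ.
With A² fixed by ∫|Ψ|² = 1, i.e. A² = (3·b^5/4)^(−1), substitute and integrate.
In terms of u = ξ/b (A² and the length scale cancel between numerator and denominator), P = [∫_{0}^{0.86} u^4·e^(-2·u) du] / [∫_{0}^{∞} u^4·e^(-2·u) du].
An antiderivative of u^4·e^(-2·u) is -(u^4/2 + u^3 + 3·u^2/2 + 3·u/2 + 3/4)·e^(-2·u); evaluating from 0 to 0.86 gives ≈ 0.023178, while the full integral is 3/4.
Taking the ratio, P = 0.03090.

P ≈ 0.0309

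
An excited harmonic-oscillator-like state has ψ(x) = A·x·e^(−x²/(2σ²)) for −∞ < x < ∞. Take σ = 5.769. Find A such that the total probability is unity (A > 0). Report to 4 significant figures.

We need A² ∫|f|² dx = 1, taking the integral from −∞ to ∞.
The integral (without the A² prefactor) comes out to √(π)·σ^3/2.
Substituting σ = 5.769 gives A² = 0.0058770, so A = 0.076661.

A ≈ 0.07666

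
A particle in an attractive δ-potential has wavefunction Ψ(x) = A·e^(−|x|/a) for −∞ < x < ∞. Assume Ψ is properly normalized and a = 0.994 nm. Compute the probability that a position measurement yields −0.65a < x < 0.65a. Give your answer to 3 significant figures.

The probability is P = ∫ |Ψ|² dx over [−0.65a, 0.65a].
With A² fixed by ∫|Ψ|² = 1, i.e. A² = (a)^(−1), substitute and integrate.
Both integrals are even about x = 0, so only the x ≥ 0 halves are needed (the factors of 2 cancel). Substituting u = x/a, A² and the length scale cancel in the ratio: P = ∫_{0}^{0.65} e^(-2·u) du / ∫_{0}^{∞} e^(-2·u) du.
An antiderivative of e^(-2·u) is -e^(-2·u)/2; evaluating from 0 to 0.65 gives 1/2 - e^(-13/10)/2, while the full integral is 1/2.
This works out to P = 0.7275.

P ≈ 0.727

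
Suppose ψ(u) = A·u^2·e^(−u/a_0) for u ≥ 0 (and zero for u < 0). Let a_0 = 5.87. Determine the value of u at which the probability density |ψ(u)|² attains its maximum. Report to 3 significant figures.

The maximum of |ψ(u)|² occurs where its derivative vanishes.
This gives u = 2·a_0.
With a_0 = 5.87, the most probable position is 11.74.

u ≈ 11.7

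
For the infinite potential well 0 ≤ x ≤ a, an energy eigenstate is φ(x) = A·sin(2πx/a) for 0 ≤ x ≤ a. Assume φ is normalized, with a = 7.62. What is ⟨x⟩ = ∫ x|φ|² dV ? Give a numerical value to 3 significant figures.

By definition ⟨x⟩ = ∫ x |φ(x)|² dx.
With ∫₀^a sin²(nπx/a) dx = a/2, the ratio of the moment integral to the normalization integral gives ⟨x⟩ = a/2.
With a = 7.62, ⟨x⟩ = 3.810.

⟨x⟩ ≈ 3.81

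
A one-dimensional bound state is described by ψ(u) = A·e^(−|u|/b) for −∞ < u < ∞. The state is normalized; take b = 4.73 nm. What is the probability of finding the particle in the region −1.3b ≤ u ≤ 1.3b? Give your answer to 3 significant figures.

P = ∫_{−1.3b}^{1.3b} |ψ(u)|² du.
The normalization integral ∫|ψ|²du over the whole domain equals b·A², and A² cancels in the ratio.
Both integrals are even about u = 0, so only the u ≥ 0 halves are needed (the factors of 2 cancel). In terms of t = u/b (A² and the length scale cancel between numerator and denominator), P = [∫_{0}^{1.3} e^(-2·t) dt] / [∫_{0}^{∞} e^(-2·t) dt].
An antiderivative of e^(-2·t) is -e^(-2·t)/2; evaluating from 0 to 1.3 gives 1/2 - e^(-13/5)/2, while the full integral is 1/2.
The result is P = 0.9257.

P ≈ 0.926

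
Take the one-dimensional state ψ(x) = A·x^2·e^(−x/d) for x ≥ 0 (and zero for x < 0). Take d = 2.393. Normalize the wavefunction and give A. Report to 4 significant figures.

Normalization requires ∫|ψ|² dx = 1, integrated from 0 to ∞.
Carrying out the integral gives A² · 3·d^5/4.
Plugging in d = 2.393 yields A = 0.13035.

A ≈ 0.1304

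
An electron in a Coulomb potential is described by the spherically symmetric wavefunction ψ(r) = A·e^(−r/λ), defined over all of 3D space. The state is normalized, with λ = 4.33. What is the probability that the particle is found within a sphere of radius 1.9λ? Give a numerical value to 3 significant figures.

P ≈ 0.731

Integrate the radial probability density 4πr²|ψ|² over r ≤ 1.9λ.
A² is fixed by ∫₀^∞ 4πr²|ψ|² dr = 1, i.e. A² = (π·λ^3)^(−1).
Substituting u = r/λ, A², 4π and the length scale all cancel in the ratio: P = ∫_{0}^{1.9} u^2·e^(-2·u) du / ∫_{0}^{∞} u^2·e^(-2·u) du.
With ∫ u^2·e^(-2·u) du = -(2·u^2 + 2·u + 1)·e^(-2·u)/4 + C, the region integral is 1/4 - 601·e^(-19/5)/200 and the full one is 1/4.
This evaluates to P = 0.7311.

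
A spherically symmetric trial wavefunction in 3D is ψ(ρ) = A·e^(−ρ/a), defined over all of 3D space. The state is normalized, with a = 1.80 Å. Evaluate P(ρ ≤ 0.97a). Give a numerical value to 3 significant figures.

P = ∫ |ψ|² 4πρ² dρ over ρ ≤ 0.97a.
Normalization gives A² = 1/(π·a^3).
Let u = ρ/a; then A², 4π and the length scale all cancel, so P = ∫_{0}^{0.97} u^2·e^(-2·u) du ÷ ∫_{0}^{∞} u^2·e^(-2·u) du.
An antiderivative of u^2·e^(-2·u) is -(2·u^2 + 2·u + 1)·e^(-2·u)/4; evaluating from 0 to 0.97 gives ≈ 0.076772, while the full integral is 1/4.
This evaluates to P = 0.3071.

P ≈ 0.307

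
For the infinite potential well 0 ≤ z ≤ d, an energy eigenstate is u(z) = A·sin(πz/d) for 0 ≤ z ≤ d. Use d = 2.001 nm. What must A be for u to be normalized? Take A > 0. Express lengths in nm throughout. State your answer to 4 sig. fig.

We need A² ∫|f|² dz = 1, taking the integral from 0 to d.
With u = A·sin(πz/d), the integral evaluates to A²·[d/2].
Hence A² = 1/[d/2].
Substituting d = 2.001 gives A² = 0.99950, so A = 0.99975.

A ≈ 0.9998 nm^(-1/2)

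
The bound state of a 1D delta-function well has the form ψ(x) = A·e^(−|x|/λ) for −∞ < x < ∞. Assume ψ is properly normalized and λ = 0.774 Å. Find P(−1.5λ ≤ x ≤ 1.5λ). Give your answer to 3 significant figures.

The probability is P = ∫ |ψ|² dx over [−1.5λ, 1.5λ].
Since A² = 1/(λ), this is the region integral divided by the full normalization integral.
By symmetry take twice the x ≥ 0 contribution in numerator and denominator; the 2's cancel. Let u = x/λ; then A² and the length scale cancel, so P = ∫_{0}^{1.5} e^(-2·u) du ÷ ∫_{0}^{∞} e^(-2·u) du.
An antiderivative of e^(-2·u) is -e^(-2·u)/2; evaluating from 0 to 1.5 gives 1/2 - e^(-3)/2, while the full integral is 1/2.
Evaluating gives P = 0.9502.

P ≈ 0.950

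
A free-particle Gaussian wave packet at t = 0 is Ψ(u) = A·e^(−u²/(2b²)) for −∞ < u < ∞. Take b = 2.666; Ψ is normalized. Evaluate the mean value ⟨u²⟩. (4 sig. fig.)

⟨u²⟩ = ∫ u^2 |Ψ|² du over the full domain.
Using the Gaussian integral ∫_{−∞}^{∞} e^(−αu²) du = √(π/α), the ratio of the moment integral to the normalization integral gives ⟨u²⟩ = b^2/2.
Putting b = 2.666 gives 3.5538.

⟨u^2⟩ ≈ 3.554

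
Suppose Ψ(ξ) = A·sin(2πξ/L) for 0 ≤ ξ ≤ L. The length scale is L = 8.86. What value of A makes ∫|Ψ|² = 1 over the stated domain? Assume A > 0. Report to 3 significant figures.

Require ∫ |Ψ|² dξ = 1 over the whole domain.
With Ψ = A·sin(2πξ/L), the integral evaluates to A²·[L/2].
Setting this equal to 1 gives A² = 1/(L/2).
With L = 8.86: A² = 0.2257 and A = 0.4751.

A ≈ 0.475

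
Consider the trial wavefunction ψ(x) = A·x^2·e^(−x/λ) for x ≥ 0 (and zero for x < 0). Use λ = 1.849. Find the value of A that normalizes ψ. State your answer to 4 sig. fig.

Require ∫ |ψ|² dx = 1 over the whole domain.
Recall ∫₀^∞ x^m e^(−x/β) dx = m!·β^(m+1), with ψ = A·x^2·e^(−x/λ), the integral evaluates to A²·[3·λ^5/4].
Hence A² = 1/[3·λ^5/4].
Substituting λ = 1.849 gives A² = 0.061696, so A = 0.24839.

A ≈ 0.2484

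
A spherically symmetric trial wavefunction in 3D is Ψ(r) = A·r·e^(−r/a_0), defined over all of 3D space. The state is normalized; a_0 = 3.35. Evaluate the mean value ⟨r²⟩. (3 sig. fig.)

⟨r^2⟩ ≈ 84.2

⟨r²⟩ = ∫ r^2 |Ψ|² 4πr² dr over the full domain.
Since the A² factors cancel between numerator and denominator, ⟨r²⟩ = 15·a_0^2/2.
Putting a_0 = 3.35 gives 84.17.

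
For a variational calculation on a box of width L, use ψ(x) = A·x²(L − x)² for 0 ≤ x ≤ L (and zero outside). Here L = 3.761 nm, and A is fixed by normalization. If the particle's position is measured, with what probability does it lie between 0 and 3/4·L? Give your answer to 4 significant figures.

|ψ|² is the probability density, so P = ∫_{0}^{3/4·L} |ψ|² dx.
The normalization integral ∫|ψ|²dx over the whole domain equals L^9/630·A², and A² cancels in the ratio.
In terms of u = x/L (A² and the length scale cancel between numerator and denominator), P = [∫_{0}^{3/4} u^4·(1 - u)^4 du] / [∫_{0}^{1} u^4·(1 - u)^4 du].
With ∫ u^4·(1 - u)^4 du = u^5·(70·u^4 - 315·u^3 + 540·u^2 - 420·u + 126)/630 + C, the region integral is ≈ 0.00150964 and the full one is 1/630.
This works out to P = 0.95107.

P ≈ 0.9511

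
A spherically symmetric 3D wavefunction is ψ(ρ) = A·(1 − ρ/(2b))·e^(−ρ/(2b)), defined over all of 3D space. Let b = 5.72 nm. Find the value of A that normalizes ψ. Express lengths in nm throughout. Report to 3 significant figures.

A ≈ 0.0146 nm^(-3/2)

We need A² ∫|f|² 4πρ² dρ = 1, taking the integral from 0 to ∞.
(Spherical symmetry: dV = 4πρ² dρ.)
The integral (without the A² prefactor) comes out to 8·π·b^3.
With b = 5.72: A² = 0.0002126 and A = 0.01458.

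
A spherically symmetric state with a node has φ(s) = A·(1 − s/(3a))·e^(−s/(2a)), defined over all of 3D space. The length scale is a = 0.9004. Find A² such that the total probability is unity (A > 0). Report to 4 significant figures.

Normalization requires ∫|φ|² 4πs² ds = 1, integrated from 0 to ∞.
Carrying out the integral gives A² · 8·π·a^3/3.
Setting this equal to 1 gives A² = 1/(8·π·a^3/3).
With a = 0.9004: A² = 0.16352 and A = 0.40438.

A^2 ≈ 0.1635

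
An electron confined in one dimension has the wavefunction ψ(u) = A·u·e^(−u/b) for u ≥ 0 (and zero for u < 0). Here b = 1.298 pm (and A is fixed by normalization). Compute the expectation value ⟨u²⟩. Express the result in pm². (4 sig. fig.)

⟨u^2⟩ ≈ 5.054 pm^2

The expectation value is the |ψ|²-weighted average of u^2: ∫ u^2|ψ|² du.
Recall ∫₀^∞ u^m e^(−u/β) du = m!·β^(m+1), evaluating both integrals, ⟨u²⟩ = 3·b^2.
With b = 1.298, ⟨u^2⟩ = 5.0544.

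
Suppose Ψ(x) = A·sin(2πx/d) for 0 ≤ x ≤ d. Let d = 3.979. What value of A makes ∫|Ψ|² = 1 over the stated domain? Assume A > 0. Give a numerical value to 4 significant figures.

A ≈ 0.7090

Normalization requires ∫|Ψ|² dx = 1, integrated from 0 to d.
Carrying out the integral gives A² · d/2.
So A² = (d/2)^(−1).
Substituting d = 3.979 gives A² = 0.50264, so A = 0.70897.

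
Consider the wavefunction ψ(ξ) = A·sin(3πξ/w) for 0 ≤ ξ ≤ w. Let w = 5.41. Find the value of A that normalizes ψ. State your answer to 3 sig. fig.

A ≈ 0.608

The normalization condition is ∫|ψ|² dξ = 1 from 0 to w.
With ∫₀^w sin²(nπξ/w) dξ = w/2, with ψ = A·sin(3πξ/w), the integral evaluates to A²·[w/2].
Setting this equal to 1 gives A² = 1/(w/2).
Substituting w = 5.41 gives A² = 0.3697, so A = 0.6080.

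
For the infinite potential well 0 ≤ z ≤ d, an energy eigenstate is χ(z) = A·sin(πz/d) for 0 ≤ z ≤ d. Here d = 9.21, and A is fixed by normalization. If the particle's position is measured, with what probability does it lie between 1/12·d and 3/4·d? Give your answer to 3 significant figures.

|χ|² is the probability density, so P = ∫_{1/12·d}^{3/4·d} |χ|² dz.
The normalization integral ∫|χ|²dz over the whole domain equals d/2·A², and A² cancels in the ratio.
In terms of u = z/d (A² and the length scale cancel between numerator and denominator), P = [∫_{1/12}^{3/4} sin(π·u)^2 du] / [∫_{0}^{1} sin(π·u)^2 du].
With ∫ sin(π·u)^2 du = u/2 - sin(2·π·u)/(4·π) + C, the region integral is 3/(8·π) + 1/3 and the full one is 1/2.
Evaluating gives P = (9 + 8·π)/(12·π).

P ≈ 0.905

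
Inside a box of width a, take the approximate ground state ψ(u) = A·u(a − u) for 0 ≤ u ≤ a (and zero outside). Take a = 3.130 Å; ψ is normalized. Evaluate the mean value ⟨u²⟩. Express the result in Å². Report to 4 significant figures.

By definition ⟨u²⟩ = ∫ u^2 |ψ(u)|² du.
Expanding the polynomial and integrating term by term, evaluating both integrals, ⟨u²⟩ = 2·a^2/7.
Putting a = 3.130 gives 2.7991.

⟨u^2⟩ ≈ 2.799 Å^2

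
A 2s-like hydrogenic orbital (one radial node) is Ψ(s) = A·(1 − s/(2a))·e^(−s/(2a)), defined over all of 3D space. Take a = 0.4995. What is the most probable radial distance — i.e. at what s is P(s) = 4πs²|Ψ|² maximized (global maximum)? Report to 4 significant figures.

Set d/ds [P(s) = 4πs²|Ψ|²] = 0 and solve for s > 0.
This gives s = a·(√(5) + 3).
With a = 0.4995, the most probable radial distance is 2.6154.

s ≈ 2.615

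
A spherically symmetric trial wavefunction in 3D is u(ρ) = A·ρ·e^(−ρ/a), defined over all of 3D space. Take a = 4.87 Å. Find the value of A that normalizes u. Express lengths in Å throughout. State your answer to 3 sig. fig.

The normalization condition is ∫|u|² 4πρ² dρ = 1 from 0 to ∞.
(Spherical symmetry: dV = 4πρ² dρ.)
The integral (without the A² prefactor) comes out to 3·π·a^5.
So A² = (3·π·a^5)^(−1).
Substituting a = 4.87 gives A² = 0.00003873, so A = 0.006224.

A ≈ 0.00622 Å^(-5/2)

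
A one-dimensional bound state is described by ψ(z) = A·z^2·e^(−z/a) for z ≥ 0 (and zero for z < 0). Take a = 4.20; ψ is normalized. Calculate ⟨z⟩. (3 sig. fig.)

The expectation value is the |ψ|²-weighted average of z: ∫ z|ψ|² dz.
Using ∫₀^∞ zⁿ e^(−αz) dz = n!/αⁿ⁺¹, evaluating both integrals, ⟨z⟩ = 5·a/2.
With a = 4.20, ⟨z⟩ = 10.50.

⟨z⟩ ≈ 10.5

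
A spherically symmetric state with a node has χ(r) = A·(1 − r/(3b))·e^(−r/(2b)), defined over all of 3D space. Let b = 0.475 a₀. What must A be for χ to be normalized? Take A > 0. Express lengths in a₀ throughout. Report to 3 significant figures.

A ≈ 1.06 a₀^(-3/2)

The normalization condition is ∫|χ|² 4πr² dr = 1 from 0 to ∞.
In 3D with spherical symmetry the volume element is 4πr² dr.
Carrying out the integral gives A² · 8·π·b^3/3.
Plugging in b = 0.475 yields A = 1.055.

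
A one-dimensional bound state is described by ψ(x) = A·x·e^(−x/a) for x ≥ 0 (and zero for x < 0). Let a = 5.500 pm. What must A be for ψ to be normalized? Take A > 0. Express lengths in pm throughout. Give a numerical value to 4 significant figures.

A ≈ 0.1551 pm^(-3/2)

The normalization condition is ∫|ψ|² dx = 1 from 0 to ∞.
∫|ψ|² dx = A²·(a^3/4).
So A² = (a^3/4)^(−1).
With a = 5.500: A² = 0.024042 and A = 0.15506.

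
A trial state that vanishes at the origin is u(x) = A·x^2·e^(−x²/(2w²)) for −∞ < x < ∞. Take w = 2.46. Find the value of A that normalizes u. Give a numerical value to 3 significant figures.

Require ∫ |u|² dx = 1 over the whole domain.
Carrying out the integral gives A² · 3·√(π)·w^5/4.
Setting this equal to 1 gives A² = 1/(3·√(π)·w^5/4).
With w = 2.46: A² = 0.008350 and A = 0.09138.

A ≈ 0.0914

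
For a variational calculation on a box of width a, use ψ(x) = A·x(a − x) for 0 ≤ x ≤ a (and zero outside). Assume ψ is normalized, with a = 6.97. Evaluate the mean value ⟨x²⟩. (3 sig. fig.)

⟨x^2⟩ ≈ 13.9

⟨x²⟩ = ∫ x^2 |ψ|² dx over the full domain.
Expanding the polynomial and integrating term by term, since the A² factors cancel between numerator and denominator, ⟨x²⟩ = 2·a^2/7.
Putting a = 6.97 gives 13.88.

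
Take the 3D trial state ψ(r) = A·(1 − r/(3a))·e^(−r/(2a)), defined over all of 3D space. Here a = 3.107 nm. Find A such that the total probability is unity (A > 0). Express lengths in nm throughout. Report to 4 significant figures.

A ≈ 0.06309 nm^(-3/2)

The normalization condition is ∫|ψ|² 4πr² dr = 1 from 0 to ∞.
(Spherical symmetry: dV = 4πr² dr.)
With ∫₀^∞ r^4 e^(−αr) dr = 4!/α^5, carrying out the integral gives A² · 8·π·a^3/3.
With a = 3.107: A² = 0.0039798 and A = 0.063085.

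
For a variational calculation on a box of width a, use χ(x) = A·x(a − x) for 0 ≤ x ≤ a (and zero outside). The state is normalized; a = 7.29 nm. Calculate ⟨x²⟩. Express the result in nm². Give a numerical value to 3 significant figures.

⟨x^2⟩ ≈ 15.2 nm^2

The expectation value is the |χ|²-weighted average of x^2: ∫ x^2|χ|² dx.
Expanding the polynomial and integrating term by term, since the A² factors cancel between numerator and denominator, ⟨x²⟩ = 2·a^2/7.
With a = 7.29, ⟨x^2⟩ = 15.18.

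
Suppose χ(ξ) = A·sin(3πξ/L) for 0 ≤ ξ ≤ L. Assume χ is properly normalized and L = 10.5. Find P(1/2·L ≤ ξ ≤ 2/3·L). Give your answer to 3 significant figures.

|χ|² is the probability density, so P = ∫_{1/2·L}^{2/3·L} |χ|² dξ.
With A² fixed by ∫|χ|² = 1, i.e. A² = (L/2)^(−1), substitute and integrate.
Let u = ξ/L; then A² and the length scale cancel, so P = ∫_{1/2}^{2/3} sin(3·π·u)^2 du ÷ ∫_{0}^{1} sin(3·π·u)^2 du.
An antiderivative of sin(3·π·u)^2 is u/2 - sin(6·π·u)/(12·π); evaluating from 1/2 to 2/3 gives 1/12, while the full integral is 1/2.
This works out to P = 1/6.

P ≈ 0.167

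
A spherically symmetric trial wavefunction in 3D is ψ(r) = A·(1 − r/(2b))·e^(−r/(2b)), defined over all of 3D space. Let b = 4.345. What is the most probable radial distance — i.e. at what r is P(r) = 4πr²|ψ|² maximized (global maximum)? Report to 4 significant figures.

Set d/dr [P(r) = 4πr²|ψ|²] = 0 and solve for r > 0.
This gives r = b·(√(5) + 3).
With b = 4.345, the most probable radial distance is 22.751.

r ≈ 22.75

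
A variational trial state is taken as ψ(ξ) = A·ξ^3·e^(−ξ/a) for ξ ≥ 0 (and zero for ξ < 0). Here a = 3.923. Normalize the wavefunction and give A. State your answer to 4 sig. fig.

Require ∫ |ψ|² dξ = 1 over the whole domain.
With ψ = A·ξ^3·e^(−ξ/a), the integral evaluates to A²·[45·a^7/8].
Setting this equal to 1 gives A² = 1/(45·a^7/8).
With a = 3.923: A² = 0.000012432 and A = 0.0035259.

A ≈ 0.003526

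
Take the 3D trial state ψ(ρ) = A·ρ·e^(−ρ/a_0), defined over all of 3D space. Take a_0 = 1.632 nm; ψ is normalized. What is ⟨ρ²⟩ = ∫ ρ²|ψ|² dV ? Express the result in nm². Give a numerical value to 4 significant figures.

The expectation value is the |ψ|²-weighted average of ρ^2: ∫ ρ^2|ψ|² 4πρ² dρ.
Recall ∫₀^∞ ρ^m e^(−ρ/β) dρ = m!·β^(m+1), evaluating both integrals, ⟨ρ²⟩ = 15·a_0^2/2.
With a_0 = 1.632, ⟨ρ^2⟩ = 19.976.

⟨ρ^2⟩ ≈ 19.98 nm^2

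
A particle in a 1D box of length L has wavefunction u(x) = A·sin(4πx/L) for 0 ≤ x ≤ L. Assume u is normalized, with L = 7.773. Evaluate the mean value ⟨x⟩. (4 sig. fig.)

⟨x⟩ ≈ 3.887

By definition ⟨x⟩ = ∫ x |u(x)|² dx.
Using sin²θ = (1 − cos 2θ)/2, the ratio of the moment integral to the normalization integral gives ⟨x⟩ = L/2.
With L = 7.773, ⟨x⟩ = 3.8865.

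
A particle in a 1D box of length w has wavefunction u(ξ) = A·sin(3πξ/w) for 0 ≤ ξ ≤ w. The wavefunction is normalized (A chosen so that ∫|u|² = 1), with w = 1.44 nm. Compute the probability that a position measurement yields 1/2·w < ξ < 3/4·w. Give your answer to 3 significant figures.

P = ∫_{1/2·w}^{3/4·w} |u(ξ)|² dξ.
With A² fixed by ∫|u|² = 1, i.e. A² = (w/2)^(−1), substitute and integrate.
Substituting t = ξ/w, A² and the length scale cancel in the ratio: P = ∫_{1/2}^{3/4} sin(3·π·t)^2 dt / ∫_{0}^{1} sin(3·π·t)^2 dt.
Using ∫ sin(3·π·t)^2 dt = t/2 - sin(6·π·t)/(12·π), the numerator is 1/8 - 1/(12·π) and the denominator is 1/2.
The result is P = (-2 + 3·π)/(12·π).

P ≈ 0.197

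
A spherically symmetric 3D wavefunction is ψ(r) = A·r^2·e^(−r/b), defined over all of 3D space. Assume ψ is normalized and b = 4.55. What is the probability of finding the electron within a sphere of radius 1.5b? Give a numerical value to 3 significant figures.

P = ∫ |ψ|² 4πr² dr over r ≤ 1.5b.
The full normalization integral is A²·[45·π·b^7/2] = 1, fixing A².
In terms of u = r/b (A², 4π and the length scale all cancel between numerator and denominator), P = [∫_{0}^{1.5} u^6·e^(-2·u) du] / [∫_{0}^{∞} u^6·e^(-2·u) du].
Using ∫ u^6·e^(-2·u) du = -(4·u^6 + 12·u^5 + 30·u^4 + 60·u^3 + 90·u^2 + 90·u + 45)·e^(-2·u)/8, the numerator is ≈ 0.18849 and the denominator is 45/8.
Taking the ratio yields P = 0.03351.

P ≈ 0.0335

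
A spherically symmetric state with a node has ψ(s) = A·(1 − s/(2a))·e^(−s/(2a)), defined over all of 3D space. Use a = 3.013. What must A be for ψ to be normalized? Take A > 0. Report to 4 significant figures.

A ≈ 0.03814

The normalization condition is ∫|ψ|² 4πs² ds = 1 from 0 to ∞.
With ψ = A·(1 − s/(2a))·e^(−s/(2a)), the integral evaluates to A²·[8·π·a^3].
With a = 3.013: A² = 0.0014547 and A = 0.038140.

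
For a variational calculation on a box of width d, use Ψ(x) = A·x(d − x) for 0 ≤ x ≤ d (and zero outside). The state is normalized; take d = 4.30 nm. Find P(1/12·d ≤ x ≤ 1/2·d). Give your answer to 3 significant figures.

The probability is P = ∫ |Ψ|² dx over [1/12·d, 1/2·d].
Since A² = 1/(d^5/30), this is the region integral divided by the full normalization integral.
Let u = x/d; then A² and the length scale cancel, so P = ∫_{1/12}^{1/2} u^2·(1 - u)^2 du ÷ ∫_{0}^{1} u^2·(1 - u)^2 du.
An antiderivative of u^2·(1 - u)^2 is u^3·(6·u^2 - 15·u + 10)/30; evaluating from 1/12 to 1/2 gives ≈ 0.016497, while the full integral is 1/30.
The result is P = 0.4949.

P ≈ 0.495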